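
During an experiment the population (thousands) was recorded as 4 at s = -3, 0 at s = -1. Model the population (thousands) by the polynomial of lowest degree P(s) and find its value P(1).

-4

L_0(1) = (2)/[(-2)] = -1
L_1(1) = (4)/[(2)] = 2
Sum: 4·(-1) + 0 = -4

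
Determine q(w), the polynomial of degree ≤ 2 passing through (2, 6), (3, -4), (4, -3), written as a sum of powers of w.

q(w) = (11/2)w^2 - (75/2)w + 59

Build the Lagrange basis polynomials:
L_0(w) = (w - 3)(w - 4) / [2] = (1/2)w^2 - (7/2)w + 6
L_1(w) = (w - 2)(w - 4) / [-1] = -w^2 + 6w - 8
L_2(w) = (w - 2)(w - 3) / [2] = (1/2)w^2 - (5/2)w + 3
q(w) = 6·L_0 + (-4)·L_1 + (-3)·L_2
  6·L_0(w) = 3w^2 - 21w + 36
  (-4)·L_1(w) = 4w^2 - 24w + 32
  (-3)·L_2(w) = -(3/2)w^2 + (15/2)w - 9
Adding term by term: (11/2)w^2 - (75/2)w + 59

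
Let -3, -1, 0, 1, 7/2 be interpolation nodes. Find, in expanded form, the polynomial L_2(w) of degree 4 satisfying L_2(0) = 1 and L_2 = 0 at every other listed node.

L_2(w) = (2/21)w^4 - (1/21)w^3 - (23/21)w^2 + (1/21)w + 1

L_2(w) = (w + 3)(w + 1)(w - 1)(w - 7/2) / [(3)·(1)·(-1)·(-7/2)]
       = (w^4 - (1/2)w^3 - (23/2)w^2 + (1/2)w + 21/2) / (21/2)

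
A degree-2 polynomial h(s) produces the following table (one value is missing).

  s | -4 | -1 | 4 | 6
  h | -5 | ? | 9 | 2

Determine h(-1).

65/8

The 3 known values determine h uniquely (degree ≤ 2).
L_0(-1) = (-5)·(-7)/[(-8)·(-10)] = 7/16
L_1(-1) = (3)·(-7)/[(8)·(-2)] = 21/16
L_2(-1) = (3)·(-5)/[(10)·(2)] = -3/4
Sum: (-5)·(7/16) + 9·(21/16) + 2·(-3/4) = 65/8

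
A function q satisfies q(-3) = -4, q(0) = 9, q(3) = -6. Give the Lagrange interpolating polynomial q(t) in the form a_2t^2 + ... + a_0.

Build the Lagrange basis polynomials:
L_0(t) = t(t - 3) / [18] = (1/18)t^2 - (1/6)t
L_1(t) = (t + 3)(t - 3) / [-9] = -(1/9)t^2 + 1
L_2(t) = (t + 3)t / [18] = (1/18)t^2 + (1/6)t
q(t) = (-4)·L_0 + 9·L_1 + (-6)·L_2
  (-4)·L_0(t) = -(2/9)t^2 + (2/3)t
  9·L_1(t) = -t^2 + 9
  (-6)·L_2(t) = -(1/3)t^2 - t
Adding term by term: -(14/9)t^2 - (1/3)t + 9

q(t) = -(14/9)t^2 - (1/3)t + 9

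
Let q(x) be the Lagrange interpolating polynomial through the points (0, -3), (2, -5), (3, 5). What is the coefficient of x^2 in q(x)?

The leading coefficient equals the top divided difference q[0,2,3].
q[0,2] = (-5 - (-3)) / (2 - 0) = -1
q[2,3] = (5 - (-5)) / (3 - 2) = 10
q[0,2,3] = (10 - (-1)) / (3 - 0) = 11/3

11/3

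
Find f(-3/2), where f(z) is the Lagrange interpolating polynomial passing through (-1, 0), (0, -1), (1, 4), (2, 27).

-1

Evaluate each Lagrange basis at z = -3/2:
L_0(-3/2) = (-3/2)·(-5/2)·(-7/2)/[(-1)·(-2)·(-3)] = 35/16
L_1(-3/2) = (-1/2)·(-5/2)·(-7/2)/[(1)·(-1)·(-2)] = -35/16
L_2(-3/2) = (-1/2)·(-3/2)·(-7/2)/[(2)·(1)·(-1)] = 21/16
L_3(-3/2) = (-1/2)·(-3/2)·(-5/2)/[(3)·(2)·(1)] = -5/16
Sum: 0 + (-1)·(-35/16) + 4·(21/16) + 27·(-5/16) = -1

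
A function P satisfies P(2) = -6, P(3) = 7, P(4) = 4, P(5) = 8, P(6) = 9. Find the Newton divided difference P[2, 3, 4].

P[2,3] = (7 - (-6)) / (3 - 2) = 13
P[3,4] = (4 - 7) / (4 - 3) = -3
P[2,3,4] = (-3 - 13) / (4 - 2) = -8

-8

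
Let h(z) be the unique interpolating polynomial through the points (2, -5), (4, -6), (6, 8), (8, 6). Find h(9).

-171/16

Using Newton's divided-difference form:
h[2,4] = (-6 - (-5)) / (4 - 2) = -1/2
h[4,6] = (8 - (-6)) / (6 - 4) = 7
h[6,8] = (6 - 8) / (8 - 6) = -1
h[2,4,6] = (7 - (-1/2)) / (6 - 2) = 15/8
h[4,6,8] = (-1 - 7) / (8 - 4) = -2
h[2,4,6,8] = (-2 - 15/8) / (8 - 2) = -31/48
h(9) = -5 + (-1/2)·(7) + (15/8)·(7)·(5) + (-31/48)·(7)·(5)·(3) = -171/16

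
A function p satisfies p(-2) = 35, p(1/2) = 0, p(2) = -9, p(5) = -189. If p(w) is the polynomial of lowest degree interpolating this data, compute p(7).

Evaluate each Lagrange basis at w = 7:
L_0(7) = (13/2)·(5)·(2)/[(-5/2)·(-4)·(-7)] = -13/14
L_1(7) = (9)·(5)·(2)/[(5/2)·(-3/2)·(-9/2)] = 16/3
L_2(7) = (9)·(13/2)·(2)/[(4)·(3/2)·(-3)] = -13/2
L_3(7) = (9)·(13/2)·(5)/[(7)·(9/2)·(3)] = 65/21
Sum: 35·(-13/14) + 0 + (-9)·(-13/2) + (-189)·(65/21) = -559

-559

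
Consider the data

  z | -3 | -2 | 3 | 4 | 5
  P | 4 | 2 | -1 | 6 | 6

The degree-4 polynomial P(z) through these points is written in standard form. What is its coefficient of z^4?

The leading coefficient equals the top divided difference P[-3,-2,3,4,5].
P[-3,-2] = (2 - 4) / (-2 - (-3)) = -2
P[-2,3] = (-1 - 2) / (3 - (-2)) = -3/5
P[3,4] = (6 - (-1)) / (4 - 3) = 7
P[4,5] = (6 - 6) / (5 - 4) = 0
P[-3,-2,3] = (-3/5 - (-2)) / (3 - (-3)) = 7/30
P[-2,3,4] = (7 - (-3/5)) / (4 - (-2)) = 19/15
P[3,4,5] = (0 - 7) / (5 - 3) = -7/2
P[-3,-2,3,4] = (19/15 - 7/30) / (4 - (-3)) = 31/210
P[-2,3,4,5] = (-7/2 - 19/15) / (5 - (-2)) = -143/210
P[-3,-2,3,4,5] = (-143/210 - 31/210) / (5 - (-3)) = -29/280

-29/280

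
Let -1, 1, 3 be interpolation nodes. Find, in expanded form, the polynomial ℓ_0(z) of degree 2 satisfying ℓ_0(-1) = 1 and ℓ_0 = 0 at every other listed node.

ℓ_0(z) = (z - 1)(z - 3) / [(-2)·(-4)]
       = (z^2 - 4z + 3) / (8)

ℓ_0(z) = (1/8)z^2 - (1/2)z + 3/8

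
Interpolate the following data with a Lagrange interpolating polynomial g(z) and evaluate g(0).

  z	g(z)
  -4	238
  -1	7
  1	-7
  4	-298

L_0(0) = (1)·(-1)·(-4)/[(-3)·(-5)·(-8)] = -1/30
L_1(0) = (4)·(-1)·(-4)/[(3)·(-2)·(-5)] = 8/15
L_2(0) = (4)·(1)·(-4)/[(5)·(2)·(-3)] = 8/15
L_3(0) = (4)·(1)·(-1)/[(8)·(5)·(3)] = -1/30
Sum: 238·(-1/30) + 7·(8/15) + (-7)·(8/15) + (-298)·(-1/30) = 2

2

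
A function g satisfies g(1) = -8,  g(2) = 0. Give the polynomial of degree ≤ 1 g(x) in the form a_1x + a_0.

g(x) = 8x - 16

L_0(x) = (x - 2) / [-1] = -x + 2
L_1(x) = (x - 1) / [1] = x - 1
g(x) = (-8)·L_0 + 0·L_1
  (-8)·L_0(x) = 8x - 16
  0·L_1(x) = 0
Adding term by term: 8x - 16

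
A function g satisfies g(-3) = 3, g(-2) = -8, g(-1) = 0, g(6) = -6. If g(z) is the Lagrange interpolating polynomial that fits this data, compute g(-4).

Evaluate each Lagrange basis at z = -4:
L_0(-4) = (-2)·(-3)·(-10)/[(-1)·(-2)·(-9)] = 10/3
L_1(-4) = (-1)·(-3)·(-10)/[(1)·(-1)·(-8)] = -15/4
L_2(-4) = (-1)·(-2)·(-10)/[(2)·(1)·(-7)] = 10/7
L_3(-4) = (-1)·(-2)·(-3)/[(9)·(8)·(7)] = -1/84
Sum: 3·(10/3) + (-8)·(-15/4) + 0 + (-6)·(-1/84) = 561/14

561/14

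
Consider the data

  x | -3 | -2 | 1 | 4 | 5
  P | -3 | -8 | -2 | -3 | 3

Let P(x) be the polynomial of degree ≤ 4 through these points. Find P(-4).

Evaluate each Lagrange basis at x = -4:
L_0(-4) = (-2)·(-5)·(-8)·(-9)/[(-1)·(-4)·(-7)·(-8)] = 45/14
L_1(-4) = (-1)·(-5)·(-8)·(-9)/[(1)·(-3)·(-6)·(-7)] = -20/7
L_2(-4) = (-1)·(-2)·(-8)·(-9)/[(4)·(3)·(-3)·(-4)] = 1
L_3(-4) = (-1)·(-2)·(-5)·(-9)/[(7)·(6)·(3)·(-1)] = -5/7
L_4(-4) = (-1)·(-2)·(-5)·(-8)/[(8)·(7)·(4)·(1)] = 5/14
Sum: (-3)·(45/14) + (-8)·(-20/7) + (-2)·(1) + (-3)·(-5/7) + 3·(5/14) = 101/7

101/7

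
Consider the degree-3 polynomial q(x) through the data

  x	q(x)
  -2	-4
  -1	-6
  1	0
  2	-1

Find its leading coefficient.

-3/4

Build the Lagrange basis polynomials:
L_0(x) = (x + 1)(x - 1)(x - 2) / [-12] = -(1/12)x^3 + (1/6)x^2 + (1/12)x - 1/6
L_1(x) = (x + 2)(x - 1)(x - 2) / [6] = (1/6)x^3 - (1/6)x^2 - (2/3)x + 2/3
L_2(x) = (x + 2)(x + 1)(x - 2) / [-6] = -(1/6)x^3 - (1/6)x^2 + (2/3)x + 2/3
L_3(x) = (x + 2)(x + 1)(x - 1) / [12] = (1/12)x^3 + (1/6)x^2 - (1/12)x - 1/6
q(x) = (-4)·L_0 + (-6)·L_1 + 0·L_2 + (-1)·L_3
Only the coefficient of x^3 is needed; take it from each L_i and combine:
(-4)·(-1/12) + (-6)·(1/6) + 0·(-1/6) + (-1)·(1/12) = -3/4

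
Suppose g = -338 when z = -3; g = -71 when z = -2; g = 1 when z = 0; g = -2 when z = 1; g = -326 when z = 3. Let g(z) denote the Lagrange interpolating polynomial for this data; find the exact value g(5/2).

Evaluate each Lagrange basis at z = 5/2:
L_0(5/2) = (9/2)·(5/2)·(3/2)·(-1/2)/[(-1)·(-3)·(-4)·(-6)] = -15/128
L_1(5/2) = (11/2)·(5/2)·(3/2)·(-1/2)/[(1)·(-2)·(-3)·(-5)] = 11/32
L_2(5/2) = (11/2)·(9/2)·(3/2)·(-1/2)/[(3)·(2)·(-1)·(-3)] = -33/32
L_3(5/2) = (11/2)·(9/2)·(5/2)·(-1/2)/[(4)·(3)·(1)·(-2)] = 165/128
L_4(5/2) = (11/2)·(9/2)·(5/2)·(3/2)/[(6)·(5)·(3)·(2)] = 33/64
Sum: (-338)·(-15/128) + (-71)·(11/32) + 1·(-33/32) + (-2)·(165/128) + (-326)·(33/64) = -313/2

-313/2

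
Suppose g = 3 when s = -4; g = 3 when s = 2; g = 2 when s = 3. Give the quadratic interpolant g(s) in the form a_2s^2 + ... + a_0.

g(s) = -(1/7)s^2 - (2/7)s + 29/7

Build the Lagrange basis polynomials:
L_0(s) = (s - 2)(s - 3) / [42] = (1/42)s^2 - (5/42)s + 1/7
L_1(s) = (s + 4)(s - 3) / [-6] = -(1/6)s^2 - (1/6)s + 2
L_2(s) = (s + 4)(s - 2) / [7] = (1/7)s^2 + (2/7)s - 8/7
g(s) = 3·L_0 + 3·L_1 + 2·L_2
  3·L_0(s) = (1/14)s^2 - (5/14)s + 3/7
  3·L_1(s) = -(1/2)s^2 - (1/2)s + 6
  2·L_2(s) = (2/7)s^2 + (4/7)s - 16/7
Adding term by term: -(1/7)s^2 - (2/7)s + 29/7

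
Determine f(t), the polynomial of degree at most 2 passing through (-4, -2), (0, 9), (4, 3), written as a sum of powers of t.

Build the Lagrange basis polynomials:
L_0(t) = t(t - 4) / [32] = (1/32)t^2 - (1/8)t
L_1(t) = (t + 4)(t - 4) / [-16] = -(1/16)t^2 + 1
L_2(t) = (t + 4)t / [32] = (1/32)t^2 + (1/8)t
f(t) = (-2)·L_0 + 9·L_1 + 3·L_2
  (-2)·L_0(t) = -(1/16)t^2 + (1/4)t
  9·L_1(t) = -(9/16)t^2 + 9
  3·L_2(t) = (3/32)t^2 + (3/8)t
Adding term by term: -(17/32)t^2 + (5/8)t + 9

f(t) = -(17/32)t^2 + (5/8)t + 9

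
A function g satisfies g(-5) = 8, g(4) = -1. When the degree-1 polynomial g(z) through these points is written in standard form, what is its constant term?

Build the Lagrange basis polynomials:
L_0(z) = (z - 4) / [-9] = -(1/9)z + 4/9
L_1(z) = (z + 5) / [9] = (1/9)z + 5/9
g(z) = 8·L_0 + (-1)·L_1
Only the constant term is needed; take it from each L_i and combine:
8·(4/9) + (-1)·(5/9) = 3

3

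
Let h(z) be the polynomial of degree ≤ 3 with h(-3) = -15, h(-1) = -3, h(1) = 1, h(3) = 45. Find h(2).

Evaluate each Lagrange basis at z = 2:
L_0(2) = (3)·(1)·(-1)/[(-2)·(-4)·(-6)] = 1/16
L_1(2) = (5)·(1)·(-1)/[(2)·(-2)·(-4)] = -5/16
L_2(2) = (5)·(3)·(-1)/[(4)·(2)·(-2)] = 15/16
L_3(2) = (5)·(3)·(1)/[(6)·(4)·(2)] = 5/16
Sum: (-15)·(1/16) + (-3)·(-5/16) + 1·(15/16) + 45·(5/16) = 15

15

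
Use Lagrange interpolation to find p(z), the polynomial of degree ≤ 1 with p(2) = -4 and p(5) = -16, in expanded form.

Build the Lagrange basis polynomials:
L_0(z) = (z - 5) / [-3] = -(1/3)z + 5/3
L_1(z) = (z - 2) / [3] = (1/3)z - 2/3
p(z) = (-4)·L_0 + (-16)·L_1
  (-4)·L_0(z) = (4/3)z - 20/3
  (-16)·L_1(z) = -(16/3)z + 32/3
Adding term by term: -4z + 4

p(z) = -4z + 4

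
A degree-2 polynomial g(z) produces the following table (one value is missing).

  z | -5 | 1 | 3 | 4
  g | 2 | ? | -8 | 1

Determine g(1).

The 3 known values determine g uniquely (degree ≤ 2).
L_0(1) = (-2)·(-3)/[(-8)·(-9)] = 1/12
L_1(1) = (6)·(-3)/[(8)·(-1)] = 9/4
L_2(1) = (6)·(-2)/[(9)·(1)] = -4/3
Sum: 2·(1/12) + (-8)·(9/4) + 1·(-4/3) = -115/6

-115/6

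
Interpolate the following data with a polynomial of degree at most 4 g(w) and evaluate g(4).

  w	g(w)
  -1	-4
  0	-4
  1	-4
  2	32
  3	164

Evaluate each Lagrange basis at w = 4:
L_0(4) = (4)·(3)·(2)·(1)/[(-1)·(-2)·(-3)·(-4)] = 1
L_1(4) = (5)·(3)·(2)·(1)/[(1)·(-1)·(-2)·(-3)] = -5
L_2(4) = (5)·(4)·(2)·(1)/[(2)·(1)·(-1)·(-2)] = 10
L_3(4) = (5)·(4)·(3)·(1)/[(3)·(2)·(1)·(-1)] = -10
L_4(4) = (5)·(4)·(3)·(2)/[(4)·(3)·(2)·(1)] = 5
Sum: (-4)·(1) + (-4)·(-5) + (-4)·(10) + 32·(-10) + 164·(5) = 476

476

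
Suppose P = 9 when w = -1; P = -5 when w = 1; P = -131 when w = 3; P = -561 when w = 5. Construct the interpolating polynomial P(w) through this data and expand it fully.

P(w) = -4w^3 - 2w^2 - 3w + 4

Newton's divided differences:
P[-1,1] = (-5 - 9) / (1 - (-1)) = -7
P[1,3] = (-131 - (-5)) / (3 - 1) = -63
P[3,5] = (-561 - (-131)) / (5 - 3) = -215
P[-1,1,3] = (-63 - (-7)) / (3 - (-1)) = -14
P[1,3,5] = (-215 - (-63)) / (5 - 1) = -38
P[-1,1,3,5] = (-38 - (-14)) / (5 - (-1)) = -4
P(w) = 9 + (-7)·(w + 1) + (-14)·(w + 1)(w - 1) + (-4)·(w + 1)(w - 1)(w - 3)
Expanding: P(w) = -4w^3 - 2w^2 - 3w + 4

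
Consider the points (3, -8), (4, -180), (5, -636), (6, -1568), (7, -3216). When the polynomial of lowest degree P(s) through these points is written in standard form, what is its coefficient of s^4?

L_0(s) = (s - 4)(s - 5)(s - 6)(s - 7) / [24] = (1/24)s^4 - (11/12)s^3 + (179/24)s^2 - (319/12)s + 35
L_1(s) = (s - 3)(s - 5)(s - 6)(s - 7) / [-6] = -(1/6)s^4 + (7/2)s^3 - (161/6)s^2 + (177/2)s - 105
L_2(s) = (s - 3)(s - 4)(s - 6)(s - 7) / [4] = (1/4)s^4 - 5s^3 + (145/4)s^2 - (225/2)s + 126
L_3(s) = (s - 3)(s - 4)(s - 5)(s - 7) / [-6] = -(1/6)s^4 + (19/6)s^3 - (131/6)s^2 + (389/6)s - 70
L_4(s) = (s - 3)(s - 4)(s - 5)(s - 6) / [24] = (1/24)s^4 - (3/4)s^3 + (119/24)s^2 - (57/4)s + 15
P(s) = (-8)·L_0 + (-180)·L_1 + (-636)·L_2 + (-1568)·L_3 + (-3216)·L_4
Only the coefficient of s^4 is needed; take it from each L_i and combine:
(-8)·(1/24) + (-180)·(-1/6) + (-636)·(1/4) + (-1568)·(-1/6) + (-3216)·(1/24) = -2

-2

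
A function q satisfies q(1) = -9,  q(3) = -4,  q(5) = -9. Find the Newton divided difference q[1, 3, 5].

-5/4

q[1,3] = (-4 - (-9)) / (3 - 1) = 5/2
q[3,5] = (-9 - (-4)) / (5 - 3) = -5/2
q[1,3,5] = (-5/2 - 5/2) / (5 - 1) = -5/4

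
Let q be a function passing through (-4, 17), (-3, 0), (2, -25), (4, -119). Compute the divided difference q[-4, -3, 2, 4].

-1

q[-4,-3] = (0 - 17) / (-3 - (-4)) = -17
q[-3,2] = (-25 - 0) / (2 - (-3)) = -5
q[2,4] = (-119 - (-25)) / (4 - 2) = -47
q[-4,-3,2] = (-5 - (-17)) / (2 - (-4)) = 2
q[-3,2,4] = (-47 - (-5)) / (4 - (-3)) = -6
q[-4,-3,2,4] = (-6 - 2) / (4 - (-4)) = -1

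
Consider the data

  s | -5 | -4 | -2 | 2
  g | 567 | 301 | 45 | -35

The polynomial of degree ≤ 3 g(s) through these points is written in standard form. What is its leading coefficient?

-4

The leading coefficient equals the top divided difference g[-5,-4,-2,2].
g[-5,-4] = (301 - 567) / (-4 - (-5)) = -266
g[-4,-2] = (45 - 301) / (-2 - (-4)) = -128
g[-2,2] = (-35 - 45) / (2 - (-2)) = -20
g[-5,-4,-2] = (-128 - (-266)) / (-2 - (-5)) = 46
g[-4,-2,2] = (-20 - (-128)) / (2 - (-4)) = 18
g[-5,-4,-2,2] = (18 - 46) / (2 - (-5)) = -4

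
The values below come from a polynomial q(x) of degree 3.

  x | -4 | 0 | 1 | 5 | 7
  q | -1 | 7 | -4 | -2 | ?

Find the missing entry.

217/3

The 4 known values determine q uniquely (degree ≤ 3).
L_0(7) = (7)·(6)·(2)/[(-4)·(-5)·(-9)] = -7/15
L_1(7) = (11)·(6)·(2)/[(4)·(-1)·(-5)] = 33/5
L_2(7) = (11)·(7)·(2)/[(5)·(1)·(-4)] = -77/10
L_3(7) = (11)·(7)·(6)/[(9)·(5)·(4)] = 77/30
Sum: (-1)·(-7/15) + 7·(33/5) + (-4)·(-77/10) + (-2)·(77/30) = 217/3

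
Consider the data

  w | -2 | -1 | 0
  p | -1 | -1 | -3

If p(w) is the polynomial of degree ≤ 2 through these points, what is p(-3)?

-3

L_0(-3) = (-2)·(-3)/[(-1)·(-2)] = 3
L_1(-3) = (-1)·(-3)/[(1)·(-1)] = -3
L_2(-3) = (-1)·(-2)/[(2)·(1)] = 1
Sum: (-1)·(3) + (-1)·(-3) + (-3)·(1) = -3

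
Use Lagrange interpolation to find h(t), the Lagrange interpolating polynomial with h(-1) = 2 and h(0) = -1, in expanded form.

h(t) = -3t - 1

L_0(t) = t / [-1] = -t
L_1(t) = (t + 1) / [1] = t + 1
h(t) = 2·L_0 + (-1)·L_1
  2·L_0(t) = -2t
  (-1)·L_1(t) = -t - 1
Adding term by term: -3t - 1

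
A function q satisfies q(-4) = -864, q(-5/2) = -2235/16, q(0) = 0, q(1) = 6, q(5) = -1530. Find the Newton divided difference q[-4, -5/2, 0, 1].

37/2

q[-4,-5/2] = (-2235/16 - (-864)) / (-5/2 - (-4)) = 3863/8
q[-5/2,0] = (0 - (-2235/16)) / (0 - (-5/2)) = 447/8
q[0,1] = (6 - 0) / (1 - 0) = 6
q[-4,-5/2,0] = (447/8 - 3863/8) / (0 - (-4)) = -427/4
q[-5/2,0,1] = (6 - 447/8) / (1 - (-5/2)) = -57/4
q[-4,-5/2,0,1] = (-57/4 - (-427/4)) / (1 - (-4)) = 37/2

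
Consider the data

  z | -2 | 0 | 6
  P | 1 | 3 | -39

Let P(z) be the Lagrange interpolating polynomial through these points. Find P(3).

Evaluate each Lagrange basis at z = 3:
L_0(3) = (3)·(-3)/[(-2)·(-8)] = -9/16
L_1(3) = (5)·(-3)/[(2)·(-6)] = 5/4
L_2(3) = (5)·(3)/[(8)·(6)] = 5/16
Sum: 1·(-9/16) + 3·(5/4) + (-39)·(5/16) = -9

-9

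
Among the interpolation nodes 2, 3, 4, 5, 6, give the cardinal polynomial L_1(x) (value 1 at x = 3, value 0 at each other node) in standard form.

L_1(x) = (x - 2)(x - 4)(x - 5)(x - 6) / [(1)·(-1)·(-2)·(-3)]
       = (x^4 - 17x^3 + 104x^2 - 268x + 240) / (-6)

L_1(x) = -(1/6)x^4 + (17/6)x^3 - (52/3)x^2 + (134/3)x - 40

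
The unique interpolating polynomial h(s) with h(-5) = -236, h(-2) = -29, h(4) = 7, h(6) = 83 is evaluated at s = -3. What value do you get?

L_0(-3) = (-1)·(-7)·(-9)/[(-3)·(-9)·(-11)] = 7/33
L_1(-3) = (2)·(-7)·(-9)/[(3)·(-6)·(-8)] = 7/8
L_2(-3) = (2)·(-1)·(-9)/[(9)·(6)·(-2)] = -1/6
L_3(-3) = (2)·(-1)·(-7)/[(11)·(8)·(2)] = 7/88
Sum: (-236)·(7/33) + (-29)·(7/8) + 7·(-1/6) + 83·(7/88) = -70

-70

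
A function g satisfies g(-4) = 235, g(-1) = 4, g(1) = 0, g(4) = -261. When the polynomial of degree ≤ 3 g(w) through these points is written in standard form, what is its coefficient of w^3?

-4

The leading coefficient equals the top divided difference g[-4,-1,1,4].
g[-4,-1] = (4 - 235) / (-1 - (-4)) = -77
g[-1,1] = (0 - 4) / (1 - (-1)) = -2
g[1,4] = (-261 - 0) / (4 - 1) = -87
g[-4,-1,1] = (-2 - (-77)) / (1 - (-4)) = 15
g[-1,1,4] = (-87 - (-2)) / (4 - (-1)) = -17
g[-4,-1,1,4] = (-17 - 15) / (4 - (-4)) = -4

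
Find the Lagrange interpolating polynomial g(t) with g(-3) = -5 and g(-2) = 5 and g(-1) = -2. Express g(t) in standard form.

L_0(t) = (t + 2)(t + 1) / [2] = (1/2)t^2 + (3/2)t + 1
L_1(t) = (t + 3)(t + 1) / [-1] = -t^2 - 4t - 3
L_2(t) = (t + 3)(t + 2) / [2] = (1/2)t^2 + (5/2)t + 3
g(t) = (-5)·L_0 + 5·L_1 + (-2)·L_2
  (-5)·L_0(t) = -(5/2)t^2 - (15/2)t - 5
  5·L_1(t) = -5t^2 - 20t - 15
  (-2)·L_2(t) = -t^2 - 5t - 6
Adding term by term: -(17/2)t^2 - (65/2)t - 26

g(t) = -(17/2)t^2 - (65/2)t - 26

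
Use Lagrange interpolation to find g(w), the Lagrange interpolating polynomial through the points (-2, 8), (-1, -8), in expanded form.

g(w) = -16w - 24

Build the Lagrange basis polynomials:
L_0(w) = (w + 1) / [-1] = -w - 1
L_1(w) = (w + 2) / [1] = w + 2
g(w) = 8·L_0 + (-8)·L_1
  8·L_0(w) = -8w - 8
  (-8)·L_1(w) = -8w - 16
Adding term by term: -16w - 24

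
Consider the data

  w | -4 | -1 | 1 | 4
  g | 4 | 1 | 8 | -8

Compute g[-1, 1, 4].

g[-1,1] = (8 - 1) / (1 - (-1)) = 7/2
g[1,4] = (-8 - 8) / (4 - 1) = -16/3
g[-1,1,4] = (-16/3 - 7/2) / (4 - (-1)) = -53/30

-53/30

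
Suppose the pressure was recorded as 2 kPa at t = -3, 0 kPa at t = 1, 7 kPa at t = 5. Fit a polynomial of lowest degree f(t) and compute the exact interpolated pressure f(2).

29/32

Using Newton's divided-difference form:
f[-3,1] = (0 - 2) / (1 - (-3)) = -1/2
f[1,5] = (7 - 0) / (5 - 1) = 7/4
f[-3,1,5] = (7/4 - (-1/2)) / (5 - (-3)) = 9/32
f(2) = 2 + (-1/2)·(5) + (9/32)·(5)·(1) = 29/32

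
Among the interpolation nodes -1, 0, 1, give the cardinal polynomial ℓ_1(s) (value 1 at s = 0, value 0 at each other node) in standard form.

ℓ_1(s) = (s + 1)(s - 1) / [(1)·(-1)]
       = (s^2 - 1) / (-1)

ℓ_1(s) = -s^2 + 1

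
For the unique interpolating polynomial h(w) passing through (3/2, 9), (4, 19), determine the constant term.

3

L_0(w) = (w - 4) / [-5/2] = -(2/5)w + 8/5
L_1(w) = (w - 3/2) / [5/2] = (2/5)w - 3/5
h(w) = 9·L_0 + 19·L_1
Only the constant term is needed; take it from each L_i and combine:
9·(8/5) + 19·(-3/5) = 3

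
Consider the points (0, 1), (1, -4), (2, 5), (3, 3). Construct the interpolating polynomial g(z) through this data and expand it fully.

g(z) = -(25/6)z^3 + (39/2)z^2 - (61/3)z + 1

Build the Lagrange basis polynomials:
L_0(z) = (z - 1)(z - 2)(z - 3) / [-6] = -(1/6)z^3 + z^2 - (11/6)z + 1
L_1(z) = z(z - 2)(z - 3) / [2] = (1/2)z^3 - (5/2)z^2 + 3z
L_2(z) = z(z - 1)(z - 3) / [-2] = -(1/2)z^3 + 2z^2 - (3/2)z
L_3(z) = z(z - 1)(z - 2) / [6] = (1/6)z^3 - (1/2)z^2 + (1/3)z
g(z) = 1·L_0 + (-4)·L_1 + 5·L_2 + 3·L_3
  1·L_0(z) = -(1/6)z^3 + z^2 - (11/6)z + 1
  (-4)·L_1(z) = -2z^3 + 10z^2 - 12z
  5·L_2(z) = -(5/2)z^3 + 10z^2 - (15/2)z
  3·L_3(z) = (1/2)z^3 - (3/2)z^2 + z
Adding term by term: -(25/6)z^3 + (39/2)z^2 - (61/3)z + 1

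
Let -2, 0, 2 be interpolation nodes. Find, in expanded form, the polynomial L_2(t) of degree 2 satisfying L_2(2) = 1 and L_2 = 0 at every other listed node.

L_2(t) = (t + 2)t / [(4)·(2)]
       = (t^2 + 2t) / (8)

L_2(t) = (1/8)t^2 + (1/4)t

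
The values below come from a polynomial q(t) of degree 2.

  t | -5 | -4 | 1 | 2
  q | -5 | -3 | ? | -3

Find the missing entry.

-11/7

The 3 known values determine q uniquely (degree ≤ 2).
Evaluate each Lagrange basis at t = 1:
L_0(1) = (5)·(-1)/[(-1)·(-7)] = -5/7
L_1(1) = (6)·(-1)/[(1)·(-6)] = 1
L_2(1) = (6)·(5)/[(7)·(6)] = 5/7
Sum: (-5)·(-5/7) + (-3)·(1) + (-3)·(5/7) = -11/7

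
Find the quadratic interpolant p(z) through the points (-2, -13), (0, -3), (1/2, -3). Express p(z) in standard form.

p(z) = -2z^2 + z - 3

Build the Lagrange basis polynomials:
L_0(z) = z(z - 1/2) / [5] = (1/5)z^2 - (1/10)z
L_1(z) = (z + 2)(z - 1/2) / [-1] = -z^2 - (3/2)z + 1
L_2(z) = (z + 2)z / [5/4] = (4/5)z^2 + (8/5)z
p(z) = (-13)·L_0 + (-3)·L_1 + (-3)·L_2
  (-13)·L_0(z) = -(13/5)z^2 + (13/10)z
  (-3)·L_1(z) = 3z^2 + (9/2)z - 3
  (-3)·L_2(z) = -(12/5)z^2 - (24/5)z
Adding term by term: -2z^2 + z - 3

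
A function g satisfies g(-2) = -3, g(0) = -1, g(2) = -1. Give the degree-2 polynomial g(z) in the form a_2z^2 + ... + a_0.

g(z) = -(1/4)z^2 + (1/2)z - 1

Build the Lagrange basis polynomials:
L_0(z) = z(z - 2) / [8] = (1/8)z^2 - (1/4)z
L_1(z) = (z + 2)(z - 2) / [-4] = -(1/4)z^2 + 1
L_2(z) = (z + 2)z / [8] = (1/8)z^2 + (1/4)z
g(z) = (-3)·L_0 + (-1)·L_1 + (-1)·L_2
  (-3)·L_0(z) = -(3/8)z^2 + (3/4)z
  (-1)·L_1(z) = (1/4)z^2 - 1
  (-1)·L_2(z) = -(1/8)z^2 - (1/4)z
Adding term by term: -(1/4)z^2 + (1/2)z - 1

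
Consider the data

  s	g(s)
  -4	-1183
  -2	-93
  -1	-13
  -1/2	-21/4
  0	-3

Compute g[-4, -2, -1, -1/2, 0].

-4

g[-4,-2] = (-93 - (-1183)) / (-2 - (-4)) = 545
g[-2,-1] = (-13 - (-93)) / (-1 - (-2)) = 80
g[-1,-1/2] = (-21/4 - (-13)) / (-1/2 - (-1)) = 31/2
g[-1/2,0] = (-3 - (-21/4)) / (0 - (-1/2)) = 9/2
g[-4,-2,-1] = (80 - 545) / (-1 - (-4)) = -155
g[-2,-1,-1/2] = (31/2 - 80) / (-1/2 - (-2)) = -43
g[-1,-1/2,0] = (9/2 - 31/2) / (0 - (-1)) = -11
g[-4,-2,-1,-1/2] = (-43 - (-155)) / (-1/2 - (-4)) = 32
g[-2,-1,-1/2,0] = (-11 - (-43)) / (0 - (-2)) = 16
g[-4,-2,-1,-1/2,0] = (16 - 32) / (0 - (-4)) = -4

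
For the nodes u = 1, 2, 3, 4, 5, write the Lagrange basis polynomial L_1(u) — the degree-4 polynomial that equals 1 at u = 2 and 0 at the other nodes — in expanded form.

L_1(u) = -(1/6)u^4 + (13/6)u^3 - (59/6)u^2 + (107/6)u - 10

L_1(u) = (u - 1)(u - 3)(u - 4)(u - 5) / [(1)·(-1)·(-2)·(-3)]
       = (u^4 - 13u^3 + 59u^2 - 107u + 60) / (-6)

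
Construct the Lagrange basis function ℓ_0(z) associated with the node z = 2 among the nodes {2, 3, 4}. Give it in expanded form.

ℓ_0(z) = (1/2)z^2 - (7/2)z + 6

ℓ_0(z) = (z - 3)(z - 4) / [(-1)·(-2)]
       = (z^2 - 7z + 12) / (2)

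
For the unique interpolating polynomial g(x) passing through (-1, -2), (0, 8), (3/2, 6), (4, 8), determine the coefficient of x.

L_0(x) = x(x - 3/2)(x - 4) / [-25/2] = -(2/25)x^3 + (11/25)x^2 - (12/25)x
L_1(x) = (x + 1)(x - 3/2)(x - 4) / [6] = (1/6)x^3 - (3/4)x^2 + (1/12)x + 1
L_2(x) = (x + 1)x(x - 4) / [-75/8] = -(8/75)x^3 + (8/25)x^2 + (32/75)x
L_3(x) = (x + 1)x(x - 3/2) / [50] = (1/50)x^3 - (1/100)x^2 - (3/100)x
g(x) = (-2)·L_0 + 8·L_1 + 6·L_2 + 8·L_3
Only the coefficient of x is needed; take it from each L_i and combine:
(-2)·(-12/25) + 8·(1/12) + 6·(32/75) + 8·(-3/100) = 296/75

296/75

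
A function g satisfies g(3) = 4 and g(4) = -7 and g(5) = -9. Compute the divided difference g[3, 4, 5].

g[3,4] = (-7 - 4) / (4 - 3) = -11
g[4,5] = (-9 - (-7)) / (5 - 4) = -2
g[3,4,5] = (-2 - (-11)) / (5 - 3) = 9/2

9/2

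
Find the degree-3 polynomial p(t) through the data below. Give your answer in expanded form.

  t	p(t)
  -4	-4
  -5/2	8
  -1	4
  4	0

p(t) = (281/585)t^3 + (11/234)t^2 - (8407/1170)t - 322/117

Build the Lagrange basis polynomials:
L_0(t) = (t + 5/2)(t + 1)(t - 4) / [-36] = -(1/36)t^3 + (1/72)t^2 + (23/72)t + 5/18
L_1(t) = (t + 4)(t + 1)(t - 4) / [117/8] = (8/117)t^3 + (8/117)t^2 - (128/117)t - 128/117
L_2(t) = (t + 4)(t + 5/2)(t - 4) / [-45/2] = -(2/45)t^3 - (1/9)t^2 + (32/45)t + 16/9
L_3(t) = (t + 4)(t + 5/2)(t + 1) / [260] = (1/260)t^3 + (3/104)t^2 + (33/520)t + 1/26
p(t) = (-4)·L_0 + 8·L_1 + 4·L_2 + 0·L_3
  (-4)·L_0(t) = (1/9)t^3 - (1/18)t^2 - (23/18)t - 10/9
  8·L_1(t) = (64/117)t^3 + (64/117)t^2 - (1024/117)t - 1024/117
  4·L_2(t) = -(8/45)t^3 - (4/9)t^2 + (128/45)t + 64/9
  0·L_3(t) = 0
Adding term by term: (281/585)t^3 + (11/234)t^2 - (8407/1170)t - 322/117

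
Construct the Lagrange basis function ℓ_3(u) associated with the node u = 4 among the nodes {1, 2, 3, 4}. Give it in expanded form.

ℓ_3(u) = (1/6)u^3 - u^2 + (11/6)u - 1

ℓ_3(u) = (u - 1)(u - 2)(u - 3) / [(3)·(2)·(1)]
       = (u^3 - 6u^2 + 11u - 6) / (6)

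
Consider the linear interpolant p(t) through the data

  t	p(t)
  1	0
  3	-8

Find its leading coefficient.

-4

Build the Lagrange basis polynomials:
L_0(t) = (t - 3) / [-2] = -(1/2)t + 3/2
L_1(t) = (t - 1) / [2] = (1/2)t - 1/2
p(t) = 0·L_0 + (-8)·L_1
Only the coefficient of t is needed; take it from each L_i and combine:
0·(-1/2) + (-8)·(1/2) = -4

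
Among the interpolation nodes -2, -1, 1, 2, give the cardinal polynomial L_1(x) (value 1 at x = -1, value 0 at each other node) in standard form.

L_1(x) = (1/6)x^3 - (1/6)x^2 - (2/3)x + 2/3

L_1(x) = (x + 2)(x - 1)(x - 2) / [(1)·(-2)·(-3)]
       = (x^3 - x^2 - 4x + 4) / (6)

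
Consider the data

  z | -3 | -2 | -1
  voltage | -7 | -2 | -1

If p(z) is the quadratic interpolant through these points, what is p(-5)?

Evaluate each Lagrange basis at z = -5:
L_0(-5) = (-3)·(-4)/[(-1)·(-2)] = 6
L_1(-5) = (-2)·(-4)/[(1)·(-1)] = -8
L_2(-5) = (-2)·(-3)/[(2)·(1)] = 3
Sum: (-7)·(6) + (-2)·(-8) + (-1)·(3) = -29

-29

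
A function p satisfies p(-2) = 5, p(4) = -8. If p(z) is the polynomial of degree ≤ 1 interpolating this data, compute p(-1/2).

Evaluate each Lagrange basis at z = -1/2:
L_0(-1/2) = (-9/2)/[(-6)] = 3/4
L_1(-1/2) = (3/2)/[(6)] = 1/4
Sum: 5·(3/4) + (-8)·(1/4) = 7/4

7/4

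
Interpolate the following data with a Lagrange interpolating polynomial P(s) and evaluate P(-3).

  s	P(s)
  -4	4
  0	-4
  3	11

-1

Evaluate each Lagrange basis at s = -3:
L_0(-3) = (-3)·(-6)/[(-4)·(-7)] = 9/14
L_1(-3) = (1)·(-6)/[(4)·(-3)] = 1/2
L_2(-3) = (1)·(-3)/[(7)·(3)] = -1/7
Sum: 4·(9/14) + (-4)·(1/2) + 11·(-1/7) = -1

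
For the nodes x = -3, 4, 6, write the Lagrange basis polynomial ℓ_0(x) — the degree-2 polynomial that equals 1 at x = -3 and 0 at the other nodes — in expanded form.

ℓ_0(x) = (1/63)x^2 - (10/63)x + 8/21

ℓ_0(x) = (x - 4)(x - 6) / [(-7)·(-9)]
       = (x^2 - 10x + 24) / (63)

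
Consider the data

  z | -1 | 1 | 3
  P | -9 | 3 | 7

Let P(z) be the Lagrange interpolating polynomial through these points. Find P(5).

3

L_0(5) = (4)·(2)/[(-2)·(-4)] = 1
L_1(5) = (6)·(2)/[(2)·(-2)] = -3
L_2(5) = (6)·(4)/[(4)·(2)] = 3
Sum: (-9)·(1) + 3·(-3) + 7·(3) = 3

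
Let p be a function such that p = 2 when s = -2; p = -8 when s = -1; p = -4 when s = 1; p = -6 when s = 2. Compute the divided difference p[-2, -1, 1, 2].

-4/3

p[-2,-1] = (-8 - 2) / (-1 - (-2)) = -10
p[-1,1] = (-4 - (-8)) / (1 - (-1)) = 2
p[1,2] = (-6 - (-4)) / (2 - 1) = -2
p[-2,-1,1] = (2 - (-10)) / (1 - (-2)) = 4
p[-1,1,2] = (-2 - 2) / (2 - (-1)) = -4/3
p[-2,-1,1,2] = (-4/3 - 4) / (2 - (-2)) = -4/3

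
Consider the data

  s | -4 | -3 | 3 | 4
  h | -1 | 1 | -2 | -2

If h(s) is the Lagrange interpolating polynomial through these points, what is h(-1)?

11/7

L_0(-1) = (2)·(-4)·(-5)/[(-1)·(-7)·(-8)] = -5/7
L_1(-1) = (3)·(-4)·(-5)/[(1)·(-6)·(-7)] = 10/7
L_2(-1) = (3)·(2)·(-5)/[(7)·(6)·(-1)] = 5/7
L_3(-1) = (3)·(2)·(-4)/[(8)·(7)·(1)] = -3/7
Sum: (-1)·(-5/7) + 1·(10/7) + (-2)·(5/7) + (-2)·(-3/7) = 11/7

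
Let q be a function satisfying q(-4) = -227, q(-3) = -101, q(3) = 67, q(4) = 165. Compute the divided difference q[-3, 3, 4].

q[-3,3] = (67 - (-101)) / (3 - (-3)) = 28
q[3,4] = (165 - 67) / (4 - 3) = 98
q[-3,3,4] = (98 - 28) / (4 - (-3)) = 10

10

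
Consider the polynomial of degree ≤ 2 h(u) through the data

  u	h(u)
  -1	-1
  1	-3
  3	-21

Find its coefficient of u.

L_0(u) = (u - 1)(u - 3) / [8] = (1/8)u^2 - (1/2)u + 3/8
L_1(u) = (u + 1)(u - 3) / [-4] = -(1/4)u^2 + (1/2)u + 3/4
L_2(u) = (u + 1)(u - 1) / [8] = (1/8)u^2 - 1/8
h(u) = (-1)·L_0 + (-3)·L_1 + (-21)·L_2
Only the coefficient of u is needed; take it from each L_i and combine:
(-1)·(-1/2) + (-3)·(1/2) + (-21)·(0) = -1

-1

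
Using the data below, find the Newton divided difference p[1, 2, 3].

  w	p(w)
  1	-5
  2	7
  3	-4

-23/2

p[1,2] = (7 - (-5)) / (2 - 1) = 12
p[2,3] = (-4 - 7) / (3 - 2) = -11
p[1,2,3] = (-11 - 12) / (3 - 1) = -23/2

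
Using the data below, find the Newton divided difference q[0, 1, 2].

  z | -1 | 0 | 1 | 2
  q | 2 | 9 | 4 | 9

5

q[0,1] = (4 - 9) / (1 - 0) = -5
q[1,2] = (9 - 4) / (2 - 1) = 5
q[0,1,2] = (5 - (-5)) / (2 - 0) = 5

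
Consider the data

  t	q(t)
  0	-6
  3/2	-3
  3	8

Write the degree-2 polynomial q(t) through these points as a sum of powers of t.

q(t) = (16/9)t^2 - (2/3)t - 6

Newton's divided differences:
q[0,3/2] = (-3 - (-6)) / (3/2 - 0) = 2
q[3/2,3] = (8 - (-3)) / (3 - 3/2) = 22/3
q[0,3/2,3] = (22/3 - 2) / (3 - 0) = 16/9
q(t) = -6 + 2·t + (16/9)·t(t - 3/2)
Expanding: q(t) = (16/9)t^2 - (2/3)t - 6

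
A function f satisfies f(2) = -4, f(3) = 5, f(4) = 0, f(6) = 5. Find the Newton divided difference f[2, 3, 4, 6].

19/8

f[2,3] = (5 - (-4)) / (3 - 2) = 9
f[3,4] = (0 - 5) / (4 - 3) = -5
f[4,6] = (5 - 0) / (6 - 4) = 5/2
f[2,3,4] = (-5 - 9) / (4 - 2) = -7
f[3,4,6] = (5/2 - (-5)) / (6 - 3) = 5/2
f[2,3,4,6] = (5/2 - (-7)) / (6 - 2) = 19/8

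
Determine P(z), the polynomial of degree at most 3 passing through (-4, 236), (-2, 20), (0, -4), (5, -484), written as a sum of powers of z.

Newton's divided differences:
P[-4,-2] = (20 - 236) / (-2 - (-4)) = -108
P[-2,0] = (-4 - 20) / (0 - (-2)) = -12
P[0,5] = (-484 - (-4)) / (5 - 0) = -96
P[-4,-2,0] = (-12 - (-108)) / (0 - (-4)) = 24
P[-2,0,5] = (-96 - (-12)) / (5 - (-2)) = -12
P[-4,-2,0,5] = (-12 - 24) / (5 - (-4)) = -4
P(z) = 236 + (-108)·(z + 4) + 24·(z + 4)(z + 2) + (-4)·(z + 4)(z + 2)z
Expanding: P(z) = -4z^3 + 4z - 4

P(z) = -4z^3 + 4z - 4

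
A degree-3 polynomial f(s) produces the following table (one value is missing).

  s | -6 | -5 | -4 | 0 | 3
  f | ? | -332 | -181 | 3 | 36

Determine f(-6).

-549

The 4 known values determine f uniquely (degree ≤ 3).
L_0(-6) = (-2)·(-6)·(-9)/[(-1)·(-5)·(-8)] = 27/10
L_1(-6) = (-1)·(-6)·(-9)/[(1)·(-4)·(-7)] = -27/14
L_2(-6) = (-1)·(-2)·(-9)/[(5)·(4)·(-3)] = 3/10
L_3(-6) = (-1)·(-2)·(-6)/[(8)·(7)·(3)] = -1/14
Sum: (-332)·(27/10) + (-181)·(-27/14) + 3·(3/10) + 36·(-1/14) = -549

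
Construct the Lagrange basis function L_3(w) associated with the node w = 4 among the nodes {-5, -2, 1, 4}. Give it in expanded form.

L_3(w) = (w + 5)(w + 2)(w - 1) / [(9)·(6)·(3)]
       = (w^3 + 6w^2 + 3w - 10) / (162)

L_3(w) = (1/162)w^3 + (1/27)w^2 + (1/54)w - 5/81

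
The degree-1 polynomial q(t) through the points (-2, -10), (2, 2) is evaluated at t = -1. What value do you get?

Evaluate each Lagrange basis at t = -1:
L_0(-1) = (-3)/[(-4)] = 3/4
L_1(-1) = (1)/[(4)] = 1/4
Sum: (-10)·(3/4) + 2·(1/4) = -7

-7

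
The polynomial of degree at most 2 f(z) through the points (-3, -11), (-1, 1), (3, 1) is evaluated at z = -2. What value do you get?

-4

Using Newton's divided-difference form:
f[-3,-1] = (1 - (-11)) / (-1 - (-3)) = 6
f[-1,3] = (1 - 1) / (3 - (-1)) = 0
f[-3,-1,3] = (0 - 6) / (3 - (-3)) = -1
f(-2) = -11 + 6·(1) + (-1)·(1)·(-1) = -4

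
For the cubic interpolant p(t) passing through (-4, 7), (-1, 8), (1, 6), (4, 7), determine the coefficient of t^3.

The leading coefficient equals the top divided difference p[-4,-1,1,4].
p[-4,-1] = (8 - 7) / (-1 - (-4)) = 1/3
p[-1,1] = (6 - 8) / (1 - (-1)) = -1
p[1,4] = (7 - 6) / (4 - 1) = 1/3
p[-4,-1,1] = (-1 - 1/3) / (1 - (-4)) = -4/15
p[-1,1,4] = (1/3 - (-1)) / (4 - (-1)) = 4/15
p[-4,-1,1,4] = (4/15 - (-4/15)) / (4 - (-4)) = 1/15

1/15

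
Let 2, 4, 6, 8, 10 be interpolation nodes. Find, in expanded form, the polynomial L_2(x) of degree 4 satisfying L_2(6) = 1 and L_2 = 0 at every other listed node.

L_2(x) = (1/64)x^4 - (3/8)x^3 + (49/16)x^2 - (39/4)x + 10

L_2(x) = (x - 2)(x - 4)(x - 8)(x - 10) / [(4)·(2)·(-2)·(-4)]
       = (x^4 - 24x^3 + 196x^2 - 624x + 640) / (64)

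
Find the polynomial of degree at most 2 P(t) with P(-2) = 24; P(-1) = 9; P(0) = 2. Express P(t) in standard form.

Newton's divided differences:
P[-2,-1] = (9 - 24) / (-1 - (-2)) = -15
P[-1,0] = (2 - 9) / (0 - (-1)) = -7
P[-2,-1,0] = (-7 - (-15)) / (0 - (-2)) = 4
P(t) = 24 + (-15)·(t + 2) + 4·(t + 2)(t + 1)
Expanding: P(t) = 4t^2 - 3t + 2

P(t) = 4t^2 - 3t + 2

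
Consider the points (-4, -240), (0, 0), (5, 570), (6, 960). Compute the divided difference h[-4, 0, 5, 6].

h[-4,0] = (0 - (-240)) / (0 - (-4)) = 60
h[0,5] = (570 - 0) / (5 - 0) = 114
h[5,6] = (960 - 570) / (6 - 5) = 390
h[-4,0,5] = (114 - 60) / (5 - (-4)) = 6
h[0,5,6] = (390 - 114) / (6 - 0) = 46
h[-4,0,5,6] = (46 - 6) / (6 - (-4)) = 4

4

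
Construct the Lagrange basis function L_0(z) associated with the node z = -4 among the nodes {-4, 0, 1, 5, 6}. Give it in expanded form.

L_0(z) = z(z - 1)(z - 5)(z - 6) / [(-4)·(-5)·(-9)·(-10)]
       = (z^4 - 12z^3 + 41z^2 - 30z) / (1800)

L_0(z) = (1/1800)z^4 - (1/150)z^3 + (41/1800)z^2 - (1/60)z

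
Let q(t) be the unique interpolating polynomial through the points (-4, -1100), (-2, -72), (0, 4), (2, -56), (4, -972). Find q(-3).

-356

Evaluate each Lagrange basis at t = -3:
L_0(-3) = (-1)·(-3)·(-5)·(-7)/[(-2)·(-4)·(-6)·(-8)] = 35/128
L_1(-3) = (1)·(-3)·(-5)·(-7)/[(2)·(-2)·(-4)·(-6)] = 35/32
L_2(-3) = (1)·(-1)·(-5)·(-7)/[(4)·(2)·(-2)·(-4)] = -35/64
L_3(-3) = (1)·(-1)·(-3)·(-7)/[(6)·(4)·(2)·(-2)] = 7/32
L_4(-3) = (1)·(-1)·(-3)·(-5)/[(8)·(6)·(4)·(2)] = -5/128
Sum: (-1100)·(35/128) + (-72)·(35/32) + 4·(-35/64) + (-56)·(7/32) + (-972)·(-5/128) = -356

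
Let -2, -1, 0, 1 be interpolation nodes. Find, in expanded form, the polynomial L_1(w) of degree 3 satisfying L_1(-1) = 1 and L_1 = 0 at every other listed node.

L_1(w) = (1/2)w^3 + (1/2)w^2 - w

L_1(w) = (w + 2)w(w - 1) / [(1)·(-1)·(-2)]
       = (w^3 + w^2 - 2w) / (2)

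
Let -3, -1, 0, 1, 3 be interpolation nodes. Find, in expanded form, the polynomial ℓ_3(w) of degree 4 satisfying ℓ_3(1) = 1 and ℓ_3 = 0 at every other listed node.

ℓ_3(w) = (w + 3)(w + 1)w(w - 3) / [(4)·(2)·(1)·(-2)]
       = (w^4 + w^3 - 9w^2 - 9w) / (-16)

ℓ_3(w) = -(1/16)w^4 - (1/16)w^3 + (9/16)w^2 + (9/16)w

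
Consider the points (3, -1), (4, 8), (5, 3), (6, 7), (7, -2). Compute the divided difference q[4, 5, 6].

9/2

q[4,5] = (3 - 8) / (5 - 4) = -5
q[5,6] = (7 - 3) / (6 - 5) = 4
q[4,5,6] = (4 - (-5)) / (6 - 4) = 9/2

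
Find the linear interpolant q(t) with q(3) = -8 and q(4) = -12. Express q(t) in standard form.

Build the Lagrange basis polynomials:
L_0(t) = (t - 4) / [-1] = -t + 4
L_1(t) = (t - 3) / [1] = t - 3
q(t) = (-8)·L_0 + (-12)·L_1
  (-8)·L_0(t) = 8t - 32
  (-12)·L_1(t) = -12t + 36
Adding term by term: -4t + 4

q(t) = -4t + 4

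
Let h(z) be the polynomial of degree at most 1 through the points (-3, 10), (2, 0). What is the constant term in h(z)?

4

L_0(z) = (z - 2) / [-5] = -(1/5)z + 2/5
L_1(z) = (z + 3) / [5] = (1/5)z + 3/5
h(z) = 10·L_0 + 0·L_1
Only the constant term is needed; take it from each L_i and combine:
10·(2/5) + 0·(3/5) = 4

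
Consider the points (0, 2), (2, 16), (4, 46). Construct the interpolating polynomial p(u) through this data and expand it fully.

Newton's divided differences:
p[0,2] = (16 - 2) / (2 - 0) = 7
p[2,4] = (46 - 16) / (4 - 2) = 15
p[0,2,4] = (15 - 7) / (4 - 0) = 2
p(u) = 2 + 7·u + 2·u(u - 2)
Expanding: p(u) = 2u^2 + 3u + 2

p(u) = 2u^2 + 3u + 2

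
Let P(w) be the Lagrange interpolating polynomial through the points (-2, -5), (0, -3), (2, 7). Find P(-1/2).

-17/4

Evaluate each Lagrange basis at w = -1/2:
L_0(-1/2) = (-1/2)·(-5/2)/[(-2)·(-4)] = 5/32
L_1(-1/2) = (3/2)·(-5/2)/[(2)·(-2)] = 15/16
L_2(-1/2) = (3/2)·(-1/2)/[(4)·(2)] = -3/32
Sum: (-5)·(5/32) + (-3)·(15/16) + 7·(-3/32) = -17/4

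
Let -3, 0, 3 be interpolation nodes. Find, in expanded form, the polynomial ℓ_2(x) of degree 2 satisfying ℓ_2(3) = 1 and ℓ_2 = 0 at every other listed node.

ℓ_2(x) = (1/18)x^2 + (1/6)x

ℓ_2(x) = (x + 3)x / [(6)·(3)]
       = (x^2 + 3x) / (18)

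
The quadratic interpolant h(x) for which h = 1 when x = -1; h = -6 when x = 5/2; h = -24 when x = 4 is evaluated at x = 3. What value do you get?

Evaluate each Lagrange basis at x = 3:
L_0(3) = (1/2)·(-1)/[(-7/2)·(-5)] = -1/35
L_1(3) = (4)·(-1)/[(7/2)·(-3/2)] = 16/21
L_2(3) = (4)·(1/2)/[(5)·(3/2)] = 4/15
Sum: 1·(-1/35) + (-6)·(16/21) + (-24)·(4/15) = -11

-11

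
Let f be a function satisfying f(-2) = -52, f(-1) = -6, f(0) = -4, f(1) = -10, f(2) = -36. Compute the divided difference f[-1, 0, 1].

-4

f[-1,0] = (-4 - (-6)) / (0 - (-1)) = 2
f[0,1] = (-10 - (-4)) / (1 - 0) = -6
f[-1,0,1] = (-6 - 2) / (1 - (-1)) = -4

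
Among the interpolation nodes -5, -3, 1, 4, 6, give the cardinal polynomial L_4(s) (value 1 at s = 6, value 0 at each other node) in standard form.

L_4(s) = (s + 5)(s + 3)(s - 1)(s - 4) / [(11)·(9)·(5)·(2)]
       = (s^4 + 3s^3 - 21s^2 - 43s + 60) / (990)

L_4(s) = (1/990)s^4 + (1/330)s^3 - (7/330)s^2 - (43/990)s + 2/33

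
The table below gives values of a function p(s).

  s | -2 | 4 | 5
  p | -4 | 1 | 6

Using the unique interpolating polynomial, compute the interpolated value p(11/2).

501/56

L_0(11/2) = (3/2)·(1/2)/[(-6)·(-7)] = 1/56
L_1(11/2) = (15/2)·(1/2)/[(6)·(-1)] = -5/8
L_2(11/2) = (15/2)·(3/2)/[(7)·(1)] = 45/28
Sum: (-4)·(1/56) + 1·(-5/8) + 6·(45/28) = 501/56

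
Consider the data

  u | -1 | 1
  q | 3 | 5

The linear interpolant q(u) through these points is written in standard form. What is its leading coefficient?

Build the Lagrange basis polynomials:
L_0(u) = (u - 1) / [-2] = -(1/2)u + 1/2
L_1(u) = (u + 1) / [2] = (1/2)u + 1/2
q(u) = 3·L_0 + 5·L_1
Only the coefficient of u is needed; take it from each L_i and combine:
3·(-1/2) + 5·(1/2) = 1

1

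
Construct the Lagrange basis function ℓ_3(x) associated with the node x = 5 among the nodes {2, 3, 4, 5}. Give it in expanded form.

ℓ_3(x) = (1/6)x^3 - (3/2)x^2 + (13/3)x - 4

ℓ_3(x) = (x - 2)(x - 3)(x - 4) / [(3)·(2)·(1)]
       = (x^3 - 9x^2 + 26x - 24) / (6)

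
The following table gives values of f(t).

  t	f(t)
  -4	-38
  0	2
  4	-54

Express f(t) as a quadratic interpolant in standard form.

f(t) = -3t^2 - 2t + 2

L_0(t) = t(t - 4) / [32] = (1/32)t^2 - (1/8)t
L_1(t) = (t + 4)(t - 4) / [-16] = -(1/16)t^2 + 1
L_2(t) = (t + 4)t / [32] = (1/32)t^2 + (1/8)t
f(t) = (-38)·L_0 + 2·L_1 + (-54)·L_2
  (-38)·L_0(t) = -(19/16)t^2 + (19/4)t
  2·L_1(t) = -(1/8)t^2 + 2
  (-54)·L_2(t) = -(27/16)t^2 - (27/4)t
Adding term by term: -3t^2 - 2t + 2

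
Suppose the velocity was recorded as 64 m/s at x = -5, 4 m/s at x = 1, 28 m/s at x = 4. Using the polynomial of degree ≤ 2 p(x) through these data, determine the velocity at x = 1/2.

Using Newton's divided-difference form:
p[-5,1] = (4 - 64) / (1 - (-5)) = -10
p[1,4] = (28 - 4) / (4 - 1) = 8
p[-5,1,4] = (8 - (-10)) / (4 - (-5)) = 2
p(1/2) = 64 + (-10)·(11/2) + 2·(11/2)·(-1/2) = 7/2

7/2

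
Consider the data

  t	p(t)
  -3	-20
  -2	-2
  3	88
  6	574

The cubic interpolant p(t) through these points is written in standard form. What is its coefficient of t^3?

The leading coefficient equals the top divided difference p[-3,-2,3,6].
p[-3,-2] = (-2 - (-20)) / (-2 - (-3)) = 18
p[-2,3] = (88 - (-2)) / (3 - (-2)) = 18
p[3,6] = (574 - 88) / (6 - 3) = 162
p[-3,-2,3] = (18 - 18) / (3 - (-3)) = 0
p[-2,3,6] = (162 - 18) / (6 - (-2)) = 18
p[-3,-2,3,6] = (18 - 0) / (6 - (-3)) = 2

2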